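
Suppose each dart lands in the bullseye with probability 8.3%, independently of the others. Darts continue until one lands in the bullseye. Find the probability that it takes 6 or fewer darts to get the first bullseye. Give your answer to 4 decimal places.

0.4054

Y = number of darts to the first success; geometric, p = 0.083.
P(Y ≤ 6) = 1 − (1−p)^6 = 1 − 0.594588 = 0.405412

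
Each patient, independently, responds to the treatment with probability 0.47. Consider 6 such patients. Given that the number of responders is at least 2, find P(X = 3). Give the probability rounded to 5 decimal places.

X ~ Binomial(6, 0.47). Want P(X=3 | X≥2) = P(X=3) / P(X≥2).
P(X=3) = C(6,3)·0.47^3·0.53^3 = 0.3091371
P(X≥2) = 1 − 0.0221644 − 0.1179311 = 0.8599045
Ratio = 0.3091371 / 0.8599045 = 0.3595017

0.35950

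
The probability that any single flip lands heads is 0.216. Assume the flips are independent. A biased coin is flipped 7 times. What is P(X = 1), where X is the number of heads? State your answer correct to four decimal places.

X ~ Binomial(n=7, p=0.216).
P(X=1) = C(7,1) · p^1 · (1−p)^6
= 7 · 0.216 · 0.23222 = 0.351114

0.3511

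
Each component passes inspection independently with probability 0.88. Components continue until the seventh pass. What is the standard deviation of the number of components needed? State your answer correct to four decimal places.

1.0415

Y = total components until the seventh success; negative binomial with r=7, p=0.88.
SD(Y) = √[r(1−p)/p²] = √(1.084711) = 1.041494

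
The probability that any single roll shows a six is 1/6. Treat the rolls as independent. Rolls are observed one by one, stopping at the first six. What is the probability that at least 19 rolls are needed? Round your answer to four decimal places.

0.0376

Y = number of rolls to the first success; geometric, p = 0.166667.
P(Y > 18) = P(first 18 all fail) = (1−p)^18 = 0.037561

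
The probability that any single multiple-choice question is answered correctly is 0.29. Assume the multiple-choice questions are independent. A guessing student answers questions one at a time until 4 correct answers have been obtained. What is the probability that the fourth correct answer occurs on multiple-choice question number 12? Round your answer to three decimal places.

0.075

Y = trial on which the fourth success occurs; negative binomial, r=4, p=0.29.
P(Y=12) = C(11,3) · p^4 · (1−p)^8
= 165 · 0.0070728 · 0.064575 = 0.07536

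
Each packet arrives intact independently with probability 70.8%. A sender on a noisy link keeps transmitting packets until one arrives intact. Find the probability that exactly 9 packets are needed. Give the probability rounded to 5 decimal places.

Geometric (trials to first success), p = 0.708.
P(Y = 9) = (1−p)^8 · p = 5.2852e-05 · 0.708 = 0.0000374

0.00004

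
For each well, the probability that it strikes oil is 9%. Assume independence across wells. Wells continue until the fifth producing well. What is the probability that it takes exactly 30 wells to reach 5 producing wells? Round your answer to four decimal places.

0.0133

Y = trial on which the fifth success occurs; negative binomial, r=5, p=0.09.
P(Y=30) = C(29,4) · p^5 · (1−p)^25
= 23751 · 5.9049e-06 · 0.094631 = 0.013272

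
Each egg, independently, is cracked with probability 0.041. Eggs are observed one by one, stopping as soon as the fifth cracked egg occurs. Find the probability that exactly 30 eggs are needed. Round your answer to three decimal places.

Y = trial on which the fifth success occurs; negative binomial, r=5, p=0.041.
P(Y=30) = C(29,4) · p^5 · (1−p)^25
= 23751 · 1.1586e-07 · 0.35113 = 0.00097

0.001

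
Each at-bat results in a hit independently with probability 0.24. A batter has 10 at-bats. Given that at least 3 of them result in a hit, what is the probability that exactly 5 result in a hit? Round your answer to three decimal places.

0.115

X ~ Binomial(10, 0.24). Want P(X=5 | X≥3) = P(X=5) / P(X≥3).
P(X=5) = C(10,5)·0.24^5·0.76^5 = 0.05088
P(X≥3) = 1 − 0.06429 − 0.20302 − 0.28850 = 0.44419
Ratio = 0.05088 / 0.44419 = 0.11454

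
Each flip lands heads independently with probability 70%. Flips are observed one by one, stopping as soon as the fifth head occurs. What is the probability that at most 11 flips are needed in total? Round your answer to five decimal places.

Finishing within 11 flips ⇔ at least 5 successes in the first 11. With X ~ Binomial(11, 0.70), P(Y ≤ 11) = 1 − P(X ≤ 4).
  k=0: C(11,0)·0.70^0·0.30^11 = 0.0000018
  k=1: C(11,1)·0.70^1·0.30^10 = 0.0000455
  k=2: C(11,2)·0.70^2·0.30^9 = 0.0005305
  k=3: C(11,3)·0.70^3·0.30^8 = 0.0037132
  k=4: C(11,4)·0.70^4·0.30^7 = 0.0173283
1 − 0.0216192 = 0.9783808

0.97838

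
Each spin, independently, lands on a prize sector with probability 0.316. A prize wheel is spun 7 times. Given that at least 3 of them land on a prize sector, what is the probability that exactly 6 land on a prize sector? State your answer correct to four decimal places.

X ~ Binomial(7, 0.316). Want P(X=6 | X≥3) = P(X=6) / P(X≥3).
P(X=6) = C(7,6)·0.316^6·0.684^1 = 0.004767
P(X≥3) = 1 − 0.070048 − 0.226528 − 0.313960 = 0.389465
Ratio = 0.004767 / 0.389465 = 0.012241

0.0122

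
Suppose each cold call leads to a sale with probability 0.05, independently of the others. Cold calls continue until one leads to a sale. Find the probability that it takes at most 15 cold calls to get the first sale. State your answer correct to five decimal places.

Y = number of cold calls to the first success; geometric, p = 0.05.
P(Y ≤ 15) = 1 − (1−p)^15 = 1 − 0.4632912 = 0.5367088

0.53671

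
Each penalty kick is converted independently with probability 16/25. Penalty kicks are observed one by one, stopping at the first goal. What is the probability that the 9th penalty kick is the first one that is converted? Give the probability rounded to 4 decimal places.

0.0002

Geometric (trials to first success), p = 0.64.
P(Y = 9) = (1−p)^8 · p = 0.00028211 · 0.64 = 0.000181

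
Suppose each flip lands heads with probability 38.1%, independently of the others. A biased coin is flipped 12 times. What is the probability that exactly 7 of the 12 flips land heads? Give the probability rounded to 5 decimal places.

0.08388

X ~ Binomial(n=12, p=0.381).
P(X=7) = C(12,7) · p^7 · (1−p)^5
= 792 · 0.0011654 · 0.090877 = 0.0838790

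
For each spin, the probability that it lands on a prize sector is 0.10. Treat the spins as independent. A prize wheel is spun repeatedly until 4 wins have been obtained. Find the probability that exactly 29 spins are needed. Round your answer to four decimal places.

0.0235

Y = trial on which the fourth success occurs; negative binomial, r=4, p=0.10.
P(Y=29) = C(28,3) · p^4 · (1−p)^25
= 3276 · 0.0001 · 0.07179 = 0.023518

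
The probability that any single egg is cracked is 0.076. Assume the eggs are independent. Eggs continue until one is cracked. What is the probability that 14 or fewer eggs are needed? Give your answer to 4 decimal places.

0.6693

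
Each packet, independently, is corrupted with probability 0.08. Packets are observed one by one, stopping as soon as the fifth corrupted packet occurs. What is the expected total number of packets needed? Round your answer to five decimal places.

62.50000

Y = total packets until the fifth success; negative binomial with r=5, p=0.08.
E[Y] = r / p = 5 / 0.08 = 62.5000000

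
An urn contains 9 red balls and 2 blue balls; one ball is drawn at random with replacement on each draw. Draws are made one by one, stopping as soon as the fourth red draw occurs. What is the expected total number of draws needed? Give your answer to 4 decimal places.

Y = total draws until the fourth success; negative binomial with r=4, p=0.818182.
E[Y] = r / p = 4 / 0.818182 = 4.888889

4.8889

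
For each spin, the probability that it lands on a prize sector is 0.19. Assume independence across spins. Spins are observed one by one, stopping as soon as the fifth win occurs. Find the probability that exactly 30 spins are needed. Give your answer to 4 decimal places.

Y = trial on which the fifth success occurs; negative binomial, r=5, p=0.19.
P(Y=30) = C(29,4) · p^5 · (1−p)^25
= 23751 · 0.00024761 · 0.0051538 = 0.030309

0.0303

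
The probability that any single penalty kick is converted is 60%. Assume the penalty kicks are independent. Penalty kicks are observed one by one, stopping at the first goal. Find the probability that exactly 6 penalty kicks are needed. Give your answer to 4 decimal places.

0.0061

Geometric (trials to first success), p = 0.60.
P(Y = 6) = (1−p)^5 · p = 0.01024 · 0.60 = 0.006144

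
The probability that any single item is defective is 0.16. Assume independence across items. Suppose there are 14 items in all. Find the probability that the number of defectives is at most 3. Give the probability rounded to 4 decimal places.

0.8258

X ~ Binomial(14, 0.16); P(X ≤ 3) = Σ C(14,k) p^k (1−p)^(14−k) over k:
  k=0: C(14,0)·0.16^0·0.84^14 = 0.087078
  k=1: C(14,1)·0.16^1·0.84^13 = 0.232209
  k=2: C(14,2)·0.16^2·0.84^12 = 0.287497
  k=3: C(14,3)·0.16^3·0.84^11 = 0.219045
Total = 0.825829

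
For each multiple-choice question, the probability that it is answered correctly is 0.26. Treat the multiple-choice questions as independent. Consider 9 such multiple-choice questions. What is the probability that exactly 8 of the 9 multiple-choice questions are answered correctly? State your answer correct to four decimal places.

X ~ Binomial(n=9, p=0.26).
P(X=8) = C(9,8) · p^8 · (1−p)^1
= 9 · 2.0883e-05 · 0.74 = 0.000139

0.0001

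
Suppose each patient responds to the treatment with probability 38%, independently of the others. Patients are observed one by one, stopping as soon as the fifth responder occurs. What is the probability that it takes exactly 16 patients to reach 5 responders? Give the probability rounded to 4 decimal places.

0.0563

Y = trial on which the fifth success occurs; negative binomial, r=5, p=0.38.
P(Y=16) = C(15,4) · p^5 · (1−p)^11
= 1365 · 0.0079235 · 0.0052037 = 0.056281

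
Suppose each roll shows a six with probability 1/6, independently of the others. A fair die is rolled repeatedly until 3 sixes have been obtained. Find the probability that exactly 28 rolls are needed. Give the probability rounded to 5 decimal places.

Y = trial on which the third success occurs; negative binomial, r=3, p=0.166667.
P(Y=28) = C(27,2) · p^3 · (1−p)^25
= 351 · 0.0046296 · 0.010483 = 0.0170342

0.01703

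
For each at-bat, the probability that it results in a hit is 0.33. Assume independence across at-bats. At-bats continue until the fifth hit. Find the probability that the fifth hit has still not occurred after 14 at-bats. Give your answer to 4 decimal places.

0.4862

Needing more than 14 at-bats ⇔ fewer than 5 successes in the first 14. With X ~ Binomial(14, 0.33), P(Y > 14) = P(X ≤ 4).
  k=0: C(14,0)·0.33^0·0.67^14 = 0.003673
  k=1: C(14,1)·0.33^1·0.67^13 = 0.025329
  k=2: C(14,2)·0.33^2·0.67^12 = 0.081090
  k=3: C(14,3)·0.33^3·0.67^11 = 0.159759
  k=4: C(14,4)·0.33^4·0.67^10 = 0.216390
P(X ≤ 4) = 0.486242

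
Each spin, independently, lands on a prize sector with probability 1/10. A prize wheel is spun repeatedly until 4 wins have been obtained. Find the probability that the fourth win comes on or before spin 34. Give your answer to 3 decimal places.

0.446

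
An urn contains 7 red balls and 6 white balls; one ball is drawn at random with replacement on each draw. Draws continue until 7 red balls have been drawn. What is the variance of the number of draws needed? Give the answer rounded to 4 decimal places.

Y = total draws until the seventh success; negative binomial with r=7, p=0.538462.
Var(Y) = r(1−p)/p² = 7·0.461538 / 0.538462² = 11.142857

11.1429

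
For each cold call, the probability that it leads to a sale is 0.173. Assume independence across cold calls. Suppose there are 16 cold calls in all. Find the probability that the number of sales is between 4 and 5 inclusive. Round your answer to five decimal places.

0.25062

X ~ Binomial(16, 0.173); P(4 ≤ X ≤ 5) = Σ C(16,k) p^k (1−p)^(16−k) over k:
  k=4: C(16,4)·0.173^4·0.827^12 = 0.1668483
  k=5: C(16,5)·0.173^5·0.827^11 = 0.0837672
Total = 0.2506155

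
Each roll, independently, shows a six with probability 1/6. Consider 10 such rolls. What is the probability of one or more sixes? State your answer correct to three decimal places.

0.838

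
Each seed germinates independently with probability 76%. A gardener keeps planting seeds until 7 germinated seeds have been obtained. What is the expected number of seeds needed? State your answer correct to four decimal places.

Y = total seeds until the seventh success; negative binomial with r=7, p=0.76.
E[Y] = r / p = 7 / 0.76 = 9.210526

9.2105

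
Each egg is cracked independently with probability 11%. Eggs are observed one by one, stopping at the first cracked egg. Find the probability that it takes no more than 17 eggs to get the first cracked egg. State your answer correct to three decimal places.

Y = number of eggs to the first success; geometric, p = 0.11.
P(Y ≤ 17) = 1 − (1−p)^17 = 1 − 0.13792 = 0.86208

0.862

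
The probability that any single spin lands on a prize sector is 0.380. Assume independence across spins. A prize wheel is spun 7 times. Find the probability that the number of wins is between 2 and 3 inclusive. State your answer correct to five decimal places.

0.56159

X ~ Binomial(7, 0.38); P(2 ≤ X ≤ 3) = Σ C(7,k) p^k (1−p)^(7−k) over k:
  k=2: C(7,2)·0.38^2·0.62^5 = 0.2778081
  k=3: C(7,3)·0.38^3·0.62^4 = 0.2837825
Total = 0.5615906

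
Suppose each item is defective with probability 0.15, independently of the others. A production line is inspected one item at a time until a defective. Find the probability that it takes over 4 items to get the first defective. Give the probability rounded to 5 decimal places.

0.52201

Y = number of items to the first success; geometric, p = 0.15.
P(Y > 4) = P(first 4 all fail) = (1−p)^4 = 0.5220063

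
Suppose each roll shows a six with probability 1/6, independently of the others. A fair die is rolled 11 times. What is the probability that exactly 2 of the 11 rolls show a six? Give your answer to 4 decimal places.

X ~ Binomial(n=11, p=0.166667).
P(X=2) = C(11,2) · p^2 · (1−p)^9
= 55 · 0.027778 · 0.19381 = 0.296094

0.2961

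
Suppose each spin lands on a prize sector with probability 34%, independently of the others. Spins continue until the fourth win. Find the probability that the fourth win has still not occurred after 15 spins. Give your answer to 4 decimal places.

0.1940

Needing more than 15 spins ⇔ fewer than 4 successes in the first 15. With X ~ Binomial(15, 0.34), P(Y > 15) = P(X ≤ 3).
  k=0: C(15,0)·0.34^0·0.66^15 = 0.001964
  k=1: C(15,1)·0.34^1·0.66^14 = 0.015177
  k=2: C(15,2)·0.34^2·0.66^13 = 0.054729
  k=3: C(15,3)·0.34^3·0.66^12 = 0.122173
P(X ≤ 3) = 0.194043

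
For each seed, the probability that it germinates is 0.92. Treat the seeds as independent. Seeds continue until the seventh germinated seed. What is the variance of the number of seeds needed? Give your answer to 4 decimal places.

Y = total seeds until the seventh success; negative binomial with r=7, p=0.92.
Var(Y) = r(1−p)/p² = 7·0.08 / 0.92² = 0.661626

0.6616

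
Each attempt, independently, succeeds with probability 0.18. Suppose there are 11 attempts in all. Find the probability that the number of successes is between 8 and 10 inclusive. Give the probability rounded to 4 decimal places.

0.0001

X ~ Binomial(11, 0.18); P(8 ≤ X ≤ 10) = Σ C(11,k) p^k (1−p)^(11−k) over k:
  k=8: C(11,8)·0.18^8·0.82^3 = 0.000100
  k=9: C(11,9)·0.18^9·0.82^2 = 0.000007
  k=10: C(11,10)·0.18^10·0.82^1 = 0.000000
Total = 0.000108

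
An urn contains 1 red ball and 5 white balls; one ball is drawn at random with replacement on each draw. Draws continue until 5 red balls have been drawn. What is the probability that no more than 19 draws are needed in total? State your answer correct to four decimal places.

Finishing within 19 draws ⇔ at least 5 successes in the first 19. With X ~ Binomial(19, 0.166667), P(Y ≤ 19) = 1 − P(X ≤ 4).
  k=0: C(19,0)·0.166667^0·0.833333^19 = 0.031301
  k=1: C(19,1)·0.166667^1·0.833333^18 = 0.118943
  k=2: C(19,2)·0.166667^2·0.833333^17 = 0.214098
  k=3: C(19,3)·0.166667^3·0.833333^16 = 0.242644
  k=4: C(19,4)·0.166667^4·0.833333^15 = 0.194115
1 − 0.801102 = 0.198898

0.1989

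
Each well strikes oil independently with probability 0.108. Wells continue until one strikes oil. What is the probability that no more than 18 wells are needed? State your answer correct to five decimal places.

0.87219

Y = number of wells to the first success; geometric, p = 0.108.
P(Y ≤ 18) = 1 − (1−p)^18 = 1 − 0.1278107 = 0.8721893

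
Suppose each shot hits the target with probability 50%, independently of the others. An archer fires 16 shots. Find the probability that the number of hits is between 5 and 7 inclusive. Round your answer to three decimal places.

X ~ Binomial(16, 0.50); P(5 ≤ X ≤ 7) = Σ C(16,k) p^k (1−p)^(16−k) over k:
  k=5: C(16,5)·0.50^5·0.50^11 = 0.06665
  k=6: C(16,6)·0.50^6·0.50^10 = 0.12219
  k=7: C(16,7)·0.50^7·0.50^9 = 0.17456
Total = 0.36340

0.363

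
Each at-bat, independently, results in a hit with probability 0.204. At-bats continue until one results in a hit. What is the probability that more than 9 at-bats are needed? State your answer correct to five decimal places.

0.12830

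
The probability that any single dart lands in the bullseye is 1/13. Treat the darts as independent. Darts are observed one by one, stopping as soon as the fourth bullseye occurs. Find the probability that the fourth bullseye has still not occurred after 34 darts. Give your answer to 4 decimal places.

0.7362

Needing more than 34 darts ⇔ fewer than 4 successes in the first 34. With X ~ Binomial(34, 0.076923), P(Y > 34) = P(X ≤ 3).
  k=0: C(34,0)·0.076923^0·0.923077^34 = 0.065779
  k=1: C(34,1)·0.076923^1·0.923077^33 = 0.186374
  k=2: C(34,2)·0.076923^2·0.923077^32 = 0.256265
  k=3: C(34,3)·0.076923^3·0.923077^31 = 0.227791
P(X ≤ 3) = 0.736209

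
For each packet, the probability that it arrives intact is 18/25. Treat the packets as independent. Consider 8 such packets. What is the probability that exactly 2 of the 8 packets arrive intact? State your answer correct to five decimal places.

X ~ Binomial(n=8, p=0.72).
P(X=2) = C(8,2) · p^2 · (1−p)^6
= 28 · 0.5184 · 0.00048189 = 0.0069947

0.00699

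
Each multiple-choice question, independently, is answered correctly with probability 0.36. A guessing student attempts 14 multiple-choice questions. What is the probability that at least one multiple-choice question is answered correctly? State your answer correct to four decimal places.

0.9981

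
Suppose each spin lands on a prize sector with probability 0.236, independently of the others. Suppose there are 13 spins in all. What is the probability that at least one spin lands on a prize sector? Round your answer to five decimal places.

0.96979

P(at least one) = 1 − P(none) = 1 − (1 − 0.236)^13
= 1 − 0.0302144 = 0.9697856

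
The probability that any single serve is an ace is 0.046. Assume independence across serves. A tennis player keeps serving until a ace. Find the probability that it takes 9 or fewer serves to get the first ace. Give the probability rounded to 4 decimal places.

0.3455

Y = number of serves to the first success; geometric, p = 0.046.
P(Y ≤ 9) = 1 − (1−p)^9 = 1 − 0.654539 = 0.345461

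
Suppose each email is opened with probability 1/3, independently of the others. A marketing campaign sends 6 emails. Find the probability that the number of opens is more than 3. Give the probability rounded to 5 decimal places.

0.10014

X ~ Binomial(6, 0.333333); P(X ≥ 4) = Σ C(6,k) p^k (1−p)^(6−k) over k:
  k=4: C(6,4)·0.333333^4·0.666667^2 = 0.0823045
  k=5: C(6,5)·0.333333^5·0.666667^1 = 0.0164609
  k=6: C(6,6)·0.333333^6·0.666667^0 = 0.0013717
Total = 0.1001372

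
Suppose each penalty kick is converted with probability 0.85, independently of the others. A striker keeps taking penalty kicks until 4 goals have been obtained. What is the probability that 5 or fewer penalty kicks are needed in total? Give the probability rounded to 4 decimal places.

0.8352

Finishing within 5 penalty kicks ⇔ at least 4 successes in the first 5. With X ~ Binomial(5, 0.85), P(Y ≤ 5) = 1 − P(X ≤ 3).
  k=0: C(5,0)·0.85^0·0.15^5 = 0.000076
  k=1: C(5,1)·0.85^1·0.15^4 = 0.002152
  k=2: C(5,2)·0.85^2·0.15^3 = 0.024384
  k=3: C(5,3)·0.85^3·0.15^2 = 0.138178
1 − 0.164790 = 0.835210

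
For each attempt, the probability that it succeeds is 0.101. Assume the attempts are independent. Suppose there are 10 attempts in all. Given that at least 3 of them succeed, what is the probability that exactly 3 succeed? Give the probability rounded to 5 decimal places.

0.81582

X ~ Binomial(10, 0.101). Want P(X=3 | X≥3) = P(X=3) / P(X≥3).
P(X=3) = C(10,3)·0.101^3·0.899^7 = 0.0586764
P(X≥3) = 1 − 0.3448235 − 0.3873991 − 0.1958542 = 0.0719232
Ratio = 0.0586764 / 0.0719232 = 0.8158197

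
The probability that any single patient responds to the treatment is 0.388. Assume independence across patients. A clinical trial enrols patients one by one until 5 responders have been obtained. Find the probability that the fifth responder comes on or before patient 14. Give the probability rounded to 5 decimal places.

Finishing within 14 patients ⇔ at least 5 successes in the first 14. With X ~ Binomial(14, 0.388), P(Y ≤ 14) = 1 − P(X ≤ 4).
  k=0: C(14,0)·0.388^0·0.612^14 = 0.0010340
  k=1: C(14,1)·0.388^1·0.612^13 = 0.0091776
  k=2: C(14,2)·0.388^2·0.612^12 = 0.0378200
  k=3: C(14,3)·0.388^3·0.612^11 = 0.0959096
  k=4: C(14,4)·0.388^4·0.612^10 = 0.1672150
1 − 0.3111562 = 0.6888438

0.68884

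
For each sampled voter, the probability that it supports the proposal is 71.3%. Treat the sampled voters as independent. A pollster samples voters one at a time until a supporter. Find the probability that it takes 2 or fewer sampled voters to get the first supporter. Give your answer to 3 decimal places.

0.918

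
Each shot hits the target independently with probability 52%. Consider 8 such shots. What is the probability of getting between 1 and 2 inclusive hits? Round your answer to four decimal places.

X ~ Binomial(8, 0.52); P(1 ≤ X ≤ 2) = Σ C(8,k) p^k (1−p)^(8−k) over k:
  k=1: C(8,1)·0.52^1·0.48^7 = 0.024422
  k=2: C(8,2)·0.52^2·0.48^6 = 0.092600
Total = 0.117022

0.1170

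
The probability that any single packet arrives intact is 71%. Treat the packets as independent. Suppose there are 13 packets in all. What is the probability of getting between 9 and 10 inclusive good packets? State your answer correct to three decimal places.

0.459

X ~ Binomial(13, 0.71); P(9 ≤ X ≤ 10) = Σ C(13,k) p^k (1−p)^(13−k) over k:
  k=9: C(13,9)·0.71^9·0.29^4 = 0.23186
  k=10: C(13,10)·0.71^10·0.29^3 = 0.22706
Total = 0.45892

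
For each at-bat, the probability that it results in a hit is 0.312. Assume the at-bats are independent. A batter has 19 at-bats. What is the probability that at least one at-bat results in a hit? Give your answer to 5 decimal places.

P(at least one) = 1 − P(none) = 1 − (1 − 0.312)^19
= 1 − 0.0008207 = 0.9991793

0.99918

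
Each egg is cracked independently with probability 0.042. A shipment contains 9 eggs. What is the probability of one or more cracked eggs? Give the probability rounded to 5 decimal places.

P(at least one) = 1 − P(none) = 1 − (1 − 0.042)^9
= 1 − 0.6796567 = 0.3203433

0.32034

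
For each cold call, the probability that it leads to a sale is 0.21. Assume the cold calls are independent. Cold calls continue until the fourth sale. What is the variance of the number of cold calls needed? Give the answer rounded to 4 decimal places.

71.6553

Y = total cold calls until the fourth success; negative binomial with r=4, p=0.21.
Var(Y) = r(1−p)/p² = 4·0.79 / 0.21² = 71.655329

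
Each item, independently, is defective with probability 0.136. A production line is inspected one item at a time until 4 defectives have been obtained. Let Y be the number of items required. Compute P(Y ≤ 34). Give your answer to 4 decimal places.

Finishing within 34 items ⇔ at least 4 successes in the first 34. With X ~ Binomial(34, 0.136), P(Y ≤ 34) = 1 − P(X ≤ 3).
  k=0: C(34,0)·0.136^0·0.864^34 = 0.006942
  k=1: C(34,1)·0.136^1·0.864^33 = 0.037151
  k=2: C(34,2)·0.136^2·0.864^32 = 0.096490
  k=3: C(34,3)·0.136^3·0.864^31 = 0.162007
1 − 0.302590 = 0.697410

0.6974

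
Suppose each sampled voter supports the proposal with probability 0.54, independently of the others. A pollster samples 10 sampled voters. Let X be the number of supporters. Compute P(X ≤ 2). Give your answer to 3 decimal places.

0.032

X ~ Binomial(10, 0.54); P(X ≤ 2) = Σ C(10,k) p^k (1−p)^(10−k) over k:
  k=0: C(10,0)·0.54^0·0.46^10 = 0.00042
  k=1: C(10,1)·0.54^1·0.46^9 = 0.00498
  k=2: C(10,2)·0.54^2·0.46^8 = 0.02631
Total = 0.03171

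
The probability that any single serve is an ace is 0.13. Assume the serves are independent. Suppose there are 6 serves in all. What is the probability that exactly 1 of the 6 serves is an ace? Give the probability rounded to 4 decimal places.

X ~ Binomial(n=6, p=0.13).
P(X=1) = C(6,1) · p^1 · (1−p)^5
= 6 · 0.13 · 0.49842 = 0.388768

0.3888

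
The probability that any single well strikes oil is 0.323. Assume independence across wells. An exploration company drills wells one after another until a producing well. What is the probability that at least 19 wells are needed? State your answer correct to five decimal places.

Y = number of wells to the first success; geometric, p = 0.323.
P(Y > 18) = P(first 18 all fail) = (1−p)^18 = 0.0008925

0.00089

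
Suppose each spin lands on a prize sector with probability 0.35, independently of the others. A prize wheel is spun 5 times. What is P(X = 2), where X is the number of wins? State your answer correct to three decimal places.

0.336

X ~ Binomial(n=5, p=0.35).
P(X=2) = C(5,2) · p^2 · (1−p)^3
= 10 · 0.1225 · 0.27463 = 0.33642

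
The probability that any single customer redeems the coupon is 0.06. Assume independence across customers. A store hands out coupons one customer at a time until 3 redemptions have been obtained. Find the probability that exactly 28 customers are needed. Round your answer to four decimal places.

0.0161

Y = trial on which the third success occurs; negative binomial, r=3, p=0.06.
P(Y=28) = C(27,2) · p^3 · (1−p)^25
= 351 · 0.000216 · 0.21291 = 0.016142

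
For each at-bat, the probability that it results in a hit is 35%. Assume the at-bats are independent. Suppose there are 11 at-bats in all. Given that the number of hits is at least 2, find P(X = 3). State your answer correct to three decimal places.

X ~ Binomial(11, 0.35). Want P(X=3 | X≥2) = P(X=3) / P(X≥2).
P(X=3) = C(11,3)·0.35^3·0.65^8 = 0.22542
P(X≥2) = 1 − 0.00875 − 0.05183 = 0.93942
Ratio = 0.22542 / 0.93942 = 0.23996

0.240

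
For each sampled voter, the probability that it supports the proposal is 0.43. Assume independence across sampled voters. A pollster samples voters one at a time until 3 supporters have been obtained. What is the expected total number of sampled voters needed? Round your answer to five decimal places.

Y = total sampled voters until the third success; negative binomial with r=3, p=0.43.
E[Y] = r / p = 3 / 0.43 = 6.9767442

6.97674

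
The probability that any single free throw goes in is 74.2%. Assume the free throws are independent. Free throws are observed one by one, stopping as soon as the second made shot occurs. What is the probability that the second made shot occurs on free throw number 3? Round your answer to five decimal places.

0.28409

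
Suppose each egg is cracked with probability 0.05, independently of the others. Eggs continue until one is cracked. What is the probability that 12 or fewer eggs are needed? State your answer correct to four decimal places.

Y = number of eggs to the first success; geometric, p = 0.05.
P(Y ≤ 12) = 1 − (1−p)^12 = 1 − 0.540360 = 0.459640

0.4596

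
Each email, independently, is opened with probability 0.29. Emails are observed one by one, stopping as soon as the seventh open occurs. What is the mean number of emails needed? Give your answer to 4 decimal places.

24.1379

Y = total emails until the seventh success; negative binomial with r=7, p=0.29.
E[Y] = r / p = 7 / 0.29 = 24.137931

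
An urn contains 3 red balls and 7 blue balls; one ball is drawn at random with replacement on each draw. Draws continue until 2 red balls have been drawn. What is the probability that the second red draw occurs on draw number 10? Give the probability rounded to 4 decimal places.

0.0467

Y = trial on which the second success occurs; negative binomial, r=2, p=0.30.
P(Y=10) = C(9,1) · p^2 · (1−p)^8
= 9 · 0.09 · 0.057648 = 0.046695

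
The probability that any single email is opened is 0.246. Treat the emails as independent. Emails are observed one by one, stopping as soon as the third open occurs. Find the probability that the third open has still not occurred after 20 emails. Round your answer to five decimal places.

Needing more than 20 emails ⇔ fewer than 3 successes in the first 20. With X ~ Binomial(20, 0.246), P(Y > 20) = P(X ≤ 2).
  k=0: C(20,0)·0.246^0·0.754^20 = 0.0035272
  k=1: C(20,1)·0.246^1·0.754^19 = 0.0230155
  k=2: C(20,2)·0.246^2·0.754^18 = 0.0713359
P(X ≤ 2) = 0.0978786

0.09788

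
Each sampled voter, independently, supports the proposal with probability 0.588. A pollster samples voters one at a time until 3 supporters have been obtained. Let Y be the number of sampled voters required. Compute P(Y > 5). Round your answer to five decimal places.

0.33838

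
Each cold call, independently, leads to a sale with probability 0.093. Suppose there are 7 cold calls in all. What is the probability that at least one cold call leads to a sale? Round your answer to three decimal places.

0.495

P(at least one) = 1 − P(none) = 1 − (1 − 0.093)^7
= 1 − 0.50495 = 0.49505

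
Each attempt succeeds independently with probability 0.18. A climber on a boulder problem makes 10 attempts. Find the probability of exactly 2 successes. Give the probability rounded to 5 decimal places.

X ~ Binomial(n=10, p=0.18).
P(X=2) = C(10,2) · p^2 · (1−p)^8
= 45 · 0.0324 · 0.20441 = 0.2980357

0.29804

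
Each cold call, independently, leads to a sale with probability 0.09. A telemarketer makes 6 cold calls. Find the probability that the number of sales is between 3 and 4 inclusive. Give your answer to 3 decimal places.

0.012

X ~ Binomial(6, 0.09); P(3 ≤ X ≤ 4) = Σ C(6,k) p^k (1−p)^(6−k) over k:
  k=3: C(6,3)·0.09^3·0.91^3 = 0.01099
  k=4: C(6,4)·0.09^4·0.91^2 = 0.00081
Total = 0.01180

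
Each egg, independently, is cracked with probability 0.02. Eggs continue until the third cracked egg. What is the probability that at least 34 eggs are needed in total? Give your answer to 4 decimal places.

Needing more than 33 eggs ⇔ fewer than 3 successes in the first 33. With X ~ Binomial(33, 0.02), P(Y > 33) = P(X ≤ 2).
  k=0: C(33,0)·0.02^0·0.98^33 = 0.513405
  k=1: C(33,1)·0.02^1·0.98^32 = 0.345763
  k=2: C(33,2)·0.02^2·0.98^31 = 0.112902
P(X ≤ 2) = 0.972071

0.9721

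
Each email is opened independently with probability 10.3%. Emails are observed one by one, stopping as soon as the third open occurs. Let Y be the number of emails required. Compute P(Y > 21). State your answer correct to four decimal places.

Needing more than 21 emails ⇔ fewer than 3 successes in the first 21. With X ~ Binomial(21, 0.103), P(Y > 21) = P(X ≤ 2).
  k=0: C(21,0)·0.103^0·0.897^21 = 0.102010
  k=1: C(21,1)·0.103^1·0.897^20 = 0.245983
  k=2: C(21,2)·0.103^2·0.897^19 = 0.282456
P(X ≤ 2) = 0.630448

0.6304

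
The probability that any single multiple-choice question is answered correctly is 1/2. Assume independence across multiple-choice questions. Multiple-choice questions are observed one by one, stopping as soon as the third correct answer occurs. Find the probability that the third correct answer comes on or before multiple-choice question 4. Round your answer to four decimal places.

Finishing within 4 multiple-choice questions ⇔ at least 3 successes in the first 4. With X ~ Binomial(4, 0.50), P(Y ≤ 4) = 1 − P(X ≤ 2).
  k=0: C(4,0)·0.50^0·0.50^4 = 0.062500
  k=1: C(4,1)·0.50^1·0.50^3 = 0.250000
  k=2: C(4,2)·0.50^2·0.50^2 = 0.375000
1 − 0.687500 = 0.312500

0.3125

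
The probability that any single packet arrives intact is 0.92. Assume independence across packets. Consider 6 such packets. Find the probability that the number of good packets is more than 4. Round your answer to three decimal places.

0.923

X ~ Binomial(6, 0.92); P(X ≥ 5) = Σ C(6,k) p^k (1−p)^(6−k) over k:
  k=5: C(6,5)·0.92^5·0.08^1 = 0.31636
  k=6: C(6,6)·0.92^6·0.08^0 = 0.60636
Total = 0.92271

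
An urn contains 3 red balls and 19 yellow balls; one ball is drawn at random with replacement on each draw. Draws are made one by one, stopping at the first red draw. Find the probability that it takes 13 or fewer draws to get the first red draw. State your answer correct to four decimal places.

0.8513

Y = number of draws to the first success; geometric, p = 0.136364.
P(Y ≤ 13) = 1 − (1−p)^13 = 1 − 0.148697 = 0.851303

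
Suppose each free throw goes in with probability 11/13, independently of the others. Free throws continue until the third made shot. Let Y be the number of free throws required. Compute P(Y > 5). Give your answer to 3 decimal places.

0.029

Needing more than 5 free throws ⇔ fewer than 3 successes in the first 5. With X ~ Binomial(5, 0.846154), P(Y > 5) = P(X ≤ 2).
  k=0: C(5,0)·0.846154^0·0.153846^5 = 0.00009
  k=1: C(5,1)·0.846154^1·0.153846^4 = 0.00237
  k=2: C(5,2)·0.846154^2·0.153846^3 = 0.02607
P(X ≤ 2) = 0.02853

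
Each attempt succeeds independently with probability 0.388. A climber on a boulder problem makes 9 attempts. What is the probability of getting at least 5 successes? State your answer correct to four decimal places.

X ~ Binomial(9, 0.388); P(X ≥ 5) = Σ C(9,k) p^k (1−p)^(9−k) over k:
  k=5: C(9,5)·0.388^5·0.612^4 = 0.155430
  k=6: C(9,6)·0.388^6·0.612^3 = 0.065694
  k=7: C(9,7)·0.388^7·0.612^2 = 0.017850
  k=8: C(9,8)·0.388^8·0.612^1 = 0.002829
  k=9: C(9,9)·0.388^9·0.612^0 = 0.000199
Total = 0.242002

0.2420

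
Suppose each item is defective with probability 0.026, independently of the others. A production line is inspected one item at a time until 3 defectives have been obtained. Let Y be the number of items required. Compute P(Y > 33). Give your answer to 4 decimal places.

Needing more than 33 items ⇔ fewer than 3 successes in the first 33. With X ~ Binomial(33, 0.026), P(Y > 33) = P(X ≤ 2).
  k=0: C(33,0)·0.026^0·0.974^33 = 0.419223
  k=1: C(33,1)·0.026^1·0.974^32 = 0.369295
  k=2: C(33,2)·0.026^2·0.974^31 = 0.157728
P(X ≤ 2) = 0.946247

0.9462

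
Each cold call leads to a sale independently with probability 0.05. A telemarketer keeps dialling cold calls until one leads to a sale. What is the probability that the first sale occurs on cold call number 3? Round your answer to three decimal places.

Geometric (trials to first success), p = 0.05.
P(Y = 3) = (1−p)^2 · p = 0.9025 · 0.05 = 0.04512

0.045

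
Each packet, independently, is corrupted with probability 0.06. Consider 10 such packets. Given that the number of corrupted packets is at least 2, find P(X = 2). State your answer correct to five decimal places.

X ~ Binomial(10, 0.06). Want P(X=2 | X≥2) = P(X=2) / P(X≥2).
P(X=2) = C(10,2)·0.06^2·0.94^8 = 0.0987502
P(X≥2) = 1 − 0.5386151 − 0.3437969 = 0.1175880
Ratio = 0.0987502 / 0.1175880 = 0.8397980

0.83980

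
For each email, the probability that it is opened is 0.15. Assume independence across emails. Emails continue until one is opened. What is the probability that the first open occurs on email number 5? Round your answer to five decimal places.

Geometric (trials to first success), p = 0.15.
P(Y = 5) = (1−p)^4 · p = 0.52201 · 0.15 = 0.0783009

0.07830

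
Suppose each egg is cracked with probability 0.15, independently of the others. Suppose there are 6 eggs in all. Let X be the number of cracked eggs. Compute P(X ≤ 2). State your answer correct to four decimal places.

0.9527

X ~ Binomial(6, 0.15); P(X ≤ 2) = Σ C(6,k) p^k (1−p)^(6−k) over k:
  k=0: C(6,0)·0.15^0·0.85^6 = 0.377150
  k=1: C(6,1)·0.15^1·0.85^5 = 0.399335
  k=2: C(6,2)·0.15^2·0.85^4 = 0.176177
Total = 0.952661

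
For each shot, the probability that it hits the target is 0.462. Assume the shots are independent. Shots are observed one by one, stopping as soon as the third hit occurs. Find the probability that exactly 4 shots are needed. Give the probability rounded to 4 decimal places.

0.1592

Y = trial on which the third success occurs; negative binomial, r=3, p=0.462.
P(Y=4) = C(3,2) · p^3 · (1−p)^1
= 3 · 0.098611 · 0.538 = 0.159158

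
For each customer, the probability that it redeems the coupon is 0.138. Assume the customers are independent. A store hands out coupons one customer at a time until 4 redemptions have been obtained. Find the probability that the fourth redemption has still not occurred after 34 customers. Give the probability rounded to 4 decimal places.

Needing more than 34 customers ⇔ fewer than 4 successes in the first 34. With X ~ Binomial(34, 0.138), P(Y > 34) = P(X ≤ 3).
  k=0: C(34,0)·0.138^0·0.862^34 = 0.006416
  k=1: C(34,1)·0.138^1·0.862^33 = 0.034922
  k=2: C(34,2)·0.138^2·0.862^32 = 0.092247
  k=3: C(34,3)·0.138^3·0.862^31 = 0.157527
P(X ≤ 3) = 0.291112

0.2911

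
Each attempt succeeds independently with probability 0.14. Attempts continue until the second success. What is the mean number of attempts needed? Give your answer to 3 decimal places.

Y = total attempts until the second success; negative binomial with r=2, p=0.14.
E[Y] = r / p = 2 / 0.14 = 14.28571

14.286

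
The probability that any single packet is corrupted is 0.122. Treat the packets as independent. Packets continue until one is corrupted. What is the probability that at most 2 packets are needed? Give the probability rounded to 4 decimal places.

0.2291

Y = number of packets to the first success; geometric, p = 0.122.
P(Y ≤ 2) = 1 − (1−p)^2 = 1 − 0.770884 = 0.229116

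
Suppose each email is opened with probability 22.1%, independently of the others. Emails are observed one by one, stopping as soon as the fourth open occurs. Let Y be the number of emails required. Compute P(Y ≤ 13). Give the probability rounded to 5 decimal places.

Finishing within 13 emails ⇔ at least 4 successes in the first 13. With X ~ Binomial(13, 0.221), P(Y ≤ 13) = 1 − P(X ≤ 3).
  k=0: C(13,0)·0.221^0·0.779^13 = 0.0389033
  k=1: C(13,1)·0.221^1·0.779^12 = 0.1434779
  k=2: C(13,2)·0.221^2·0.779^11 = 0.2442256
  k=3: C(13,3)·0.221^3·0.779^10 = 0.2540490
1 − 0.6806558 = 0.3193442

0.31934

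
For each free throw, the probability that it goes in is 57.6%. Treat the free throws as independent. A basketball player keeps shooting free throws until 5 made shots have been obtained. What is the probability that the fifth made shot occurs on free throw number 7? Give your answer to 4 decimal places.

0.1710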